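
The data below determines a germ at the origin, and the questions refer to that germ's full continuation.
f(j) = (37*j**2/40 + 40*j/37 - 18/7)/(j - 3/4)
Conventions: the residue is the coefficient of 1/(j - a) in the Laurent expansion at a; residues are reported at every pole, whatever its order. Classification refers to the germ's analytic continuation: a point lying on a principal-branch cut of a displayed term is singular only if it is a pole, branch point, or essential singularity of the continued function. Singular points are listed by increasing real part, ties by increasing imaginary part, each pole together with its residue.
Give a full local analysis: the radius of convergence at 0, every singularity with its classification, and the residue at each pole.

Radius of convergence at 0: 3/4.
At 3/4: a pole of order 1; residue -205593/165760.

Denominator factor (j - 3/4): pole of order 1 at 3/4, modulus 3/4.
The radius of convergence is the smallest modulus among the singular points: 3/4.
At the order-1 pole 3/4 set g(j) = (j - (3/4))*f(j) = 37*j**2/40 + 40*j/37 - 18/7.
Simple pole: residue = g(a) at a = 3/4, which is -205593/165760.


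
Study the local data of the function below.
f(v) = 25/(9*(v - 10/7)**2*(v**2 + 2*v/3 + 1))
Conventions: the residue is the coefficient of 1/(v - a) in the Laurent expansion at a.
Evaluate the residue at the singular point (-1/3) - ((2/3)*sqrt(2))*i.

The residue is (317275/1033707) + ((1196825/8269656)*sqrt(2))*i.

The factor v**2 + 2*v/3 + 1 splits as (v - a)(v - a') with a = (-1/3) - ((2/3)*sqrt(2))*i, a' = (-1/3) + ((2/3)*sqrt(2))*i. At the order-1 pole a set g(v) = (v - a)*f(v) = [25/(9*(v - 10/7)**2)] / (v - a').
Simple pole: residue = g(a) at a = (-1/3) - ((2/3)*sqrt(2))*i, which is (317275/1033707) + ((1196825/8269656)*sqrt(2))*i.


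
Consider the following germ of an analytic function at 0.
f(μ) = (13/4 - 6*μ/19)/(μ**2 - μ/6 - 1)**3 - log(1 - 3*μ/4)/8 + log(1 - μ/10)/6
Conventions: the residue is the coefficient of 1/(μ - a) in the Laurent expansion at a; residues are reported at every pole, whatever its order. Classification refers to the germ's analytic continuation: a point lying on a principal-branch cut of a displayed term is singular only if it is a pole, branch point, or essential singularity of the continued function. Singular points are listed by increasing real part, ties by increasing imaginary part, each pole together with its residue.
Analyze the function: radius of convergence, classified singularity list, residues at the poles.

Radius of convergence at 0: -1/12 + (1/12)*sqrt(145).
At 1/12 - (1/12)*sqrt(145): a pole of order 3; residue -(571536/11584775)*sqrt(145).
At 1/12 + (1/12)*sqrt(145): a pole of order 3; residue (571536/11584775)*sqrt(145).
At 4/3: a logarithmic branch point.
At 10: a logarithmic branch point.

Denominator factor (μ**2 - μ/6 - 1)^3: discriminant 145/36, real irrational roots 1/12 + (1/12)*sqrt(145) and 1/12 - (1/12)*sqrt(145); poles of order 3, moduli 1/12 + (1/12)*sqrt(145) and -1/12 + (1/12)*sqrt(145).
Branch term (-1/8)*log(1 - μ/(4/3)): its argument vanishes at μ = 4/3, a logarithmic branch point, modulus 4/3.
Branch term (1/6)*log(1 - μ/(10)): its argument vanishes at μ = 10, a logarithmic branch point, modulus 10.
The radius of convergence is the smallest modulus among the singular points: -1/12 + (1/12)*sqrt(145).
The branch terms are analytic at 1/12 - (1/12)*sqrt(145) and contribute nothing to the residue; only the rational part matters.
The factor μ**2 - μ/6 - 1 splits as (μ - a)(μ - a') with a = 1/12 - (1/12)*sqrt(145), a' = 1/12 + (1/12)*sqrt(145). At the order-3 pole a set g(μ) = (μ - a)^3*(rational part) = [13/4 - 6*μ/19] / (μ - a')^3.
Order-3 pole: residue = g''(a)/2; g''(1/12 - (1/12)*sqrt(145)) = -(1143072/11584775)*sqrt(145), so the residue is -(571536/11584775)*sqrt(145).
The branch terms are analytic at 1/12 + (1/12)*sqrt(145) and contribute nothing to the residue; only the rational part matters.
The factor μ**2 - μ/6 - 1 splits as (μ - a)(μ - a') with a = 1/12 + (1/12)*sqrt(145), a' = 1/12 - (1/12)*sqrt(145). At the order-3 pole a set g(μ) = (μ - a)^3*(rational part) = [13/4 - 6*μ/19] / (μ - a')^3.
Order-3 pole: residue = g''(a)/2; g''(1/12 + (1/12)*sqrt(145)) = (1143072/11584775)*sqrt(145), so the residue is (571536/11584775)*sqrt(145).
List the singular points by increasing real part (a conjugate pair: the negative imaginary part first).


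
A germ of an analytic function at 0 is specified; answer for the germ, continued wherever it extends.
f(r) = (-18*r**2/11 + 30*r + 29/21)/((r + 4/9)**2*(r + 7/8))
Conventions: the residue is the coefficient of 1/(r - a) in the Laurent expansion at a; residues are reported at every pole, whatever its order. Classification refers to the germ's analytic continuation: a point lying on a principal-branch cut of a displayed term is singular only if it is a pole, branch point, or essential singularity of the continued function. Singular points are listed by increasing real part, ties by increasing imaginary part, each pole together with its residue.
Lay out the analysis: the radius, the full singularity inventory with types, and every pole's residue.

Radius of convergence at 0: 4/9.
At -7/8: a pole of order 1; residue -10427022/73997.
At -4/9: a pole of order 2; residue 10305936/73997.

Denominator factor (r + 7/8): pole of order 1 at -7/8, modulus 7/8.
Denominator factor (r + 4/9)^2: pole of order 2 at -4/9, modulus 4/9.
The radius of convergence is the smallest modulus among the singular points: 4/9.
At the order-1 pole -7/8 set g(r) = (r - (-7/8))*f(r) = (-18*r**2/11 + 30*r + 29/21)/(r + 4/9)**2.
Simple pole: residue = g(a) at a = -7/8, which is -10427022/73997.
At the order-2 pole -4/9 set g(r) = (r - (-4/9))^2*f(r) = (-18*r**2/11 + 30*r + 29/21)/(r + 7/8).
Order-2 pole: residue = g'(a); g'(-4/9) = 10305936/73997, so the residue is 10305936/73997.
List the singular points by increasing real part (a conjugate pair: the negative imaginary part first).


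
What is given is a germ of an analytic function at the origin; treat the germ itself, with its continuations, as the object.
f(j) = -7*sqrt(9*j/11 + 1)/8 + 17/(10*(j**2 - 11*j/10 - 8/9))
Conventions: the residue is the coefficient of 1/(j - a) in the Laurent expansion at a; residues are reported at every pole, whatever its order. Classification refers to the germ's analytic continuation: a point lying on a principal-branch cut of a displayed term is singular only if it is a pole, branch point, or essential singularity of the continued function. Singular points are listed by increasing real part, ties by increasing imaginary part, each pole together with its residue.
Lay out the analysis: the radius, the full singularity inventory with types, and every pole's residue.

Radius of convergence at 0: -11/20 + (1/60)*sqrt(4289).
At -11/9: an algebraic (square-root) branch point.
At 11/20 - (1/60)*sqrt(4289): a pole of order 1; residue -(51/4289)*sqrt(4289).
At 11/20 + (1/60)*sqrt(4289): a pole of order 1; residue (51/4289)*sqrt(4289).

Denominator factor (j**2 - 11*j/10 - 8/9): discriminant 4289/900, real irrational roots 11/20 + (1/60)*sqrt(4289) and 11/20 - (1/60)*sqrt(4289); poles of order 1, moduli 11/20 + (1/60)*sqrt(4289) and -11/20 + (1/60)*sqrt(4289).
Branch term (-7/8)*sqrt(1 - j/(-11/9)): its argument vanishes at j = -11/9, a square-root branch point, modulus 11/9.
The radius of convergence is the smallest modulus among the singular points: -11/20 + (1/60)*sqrt(4289).
The branch term is analytic at 11/20 - (1/60)*sqrt(4289) and contributes nothing to the residue; only the rational part matters.
The factor j**2 - 11*j/10 - 8/9 splits as (j - a)(j - a') with a = 11/20 - (1/60)*sqrt(4289), a' = 11/20 + (1/60)*sqrt(4289). At the order-1 pole a set g(j) = (j - a)*(rational part) = [17/10] / (j - a').
Simple pole: residue = g(a) at a = 11/20 - (1/60)*sqrt(4289), which is -(51/4289)*sqrt(4289).
The branch term is analytic at 11/20 + (1/60)*sqrt(4289) and contributes nothing to the residue; only the rational part matters.
The factor j**2 - 11*j/10 - 8/9 splits as (j - a)(j - a') with a = 11/20 + (1/60)*sqrt(4289), a' = 11/20 - (1/60)*sqrt(4289). At the order-1 pole a set g(j) = (j - a)*(rational part) = [17/10] / (j - a').
Simple pole: residue = g(a) at a = 11/20 + (1/60)*sqrt(4289), which is (51/4289)*sqrt(4289).
List the singular points by increasing real part (a conjugate pair: the negative imaginary part first).


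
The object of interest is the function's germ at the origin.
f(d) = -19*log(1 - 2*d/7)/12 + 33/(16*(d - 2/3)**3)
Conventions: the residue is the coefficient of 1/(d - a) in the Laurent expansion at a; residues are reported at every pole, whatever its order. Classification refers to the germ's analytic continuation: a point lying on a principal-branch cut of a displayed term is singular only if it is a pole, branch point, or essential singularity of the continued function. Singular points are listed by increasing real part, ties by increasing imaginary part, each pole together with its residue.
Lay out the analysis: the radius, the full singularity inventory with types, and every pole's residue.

Denominator factor (d - 2/3)^3: pole of order 3 at 2/3, modulus 2/3.
Branch term (-19/12)*log(1 - d/(7/2)): its argument vanishes at d = 7/2, a logarithmic branch point, modulus 7/2.
The radius of convergence is the smallest modulus among the singular points: 2/3.
The branch term is analytic at 2/3 and contributes nothing to the residue; only the rational part matters.
At the order-3 pole 2/3 set g(d) = (d - (2/3))^3*(rational part) = 33/16.
Order-3 pole: residue = g''(a)/2; g''(2/3) = 0, so the residue is 0.
List the singular points by increasing real part (a conjugate pair: the negative imaginary part first).

Radius of convergence at 0: 2/3.
At 2/3: a pole of order 3; residue 0.
At 7/2: a logarithmic branch point.


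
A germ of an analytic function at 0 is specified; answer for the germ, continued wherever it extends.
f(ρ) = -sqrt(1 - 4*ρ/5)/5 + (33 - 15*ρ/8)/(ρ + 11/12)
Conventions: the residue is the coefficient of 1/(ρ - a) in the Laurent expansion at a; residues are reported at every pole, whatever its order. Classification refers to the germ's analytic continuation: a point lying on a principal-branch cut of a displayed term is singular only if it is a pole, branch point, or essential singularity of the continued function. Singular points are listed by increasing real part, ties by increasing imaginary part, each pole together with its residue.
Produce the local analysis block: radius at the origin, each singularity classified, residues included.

Radius of convergence at 0: 11/12.
At -11/12: a pole of order 1; residue 1111/32.
At 5/4: an algebraic (square-root) branch point.

Denominator factor (ρ + 11/12): pole of order 1 at -11/12, modulus 11/12.
Branch term (-1/5)*sqrt(1 - ρ/(5/4)): its argument vanishes at ρ = 5/4, a square-root branch point, modulus 5/4.
The radius of convergence is the smallest modulus among the singular points: 11/12.
The branch term is analytic at -11/12 and contributes nothing to the residue; only the rational part matters.
At the order-1 pole -11/12 set g(ρ) = (ρ - (-11/12))*(rational part) = 33 - 15*ρ/8.
Simple pole: residue = g(a) at a = -11/12, which is 1111/32.
List the singular points by increasing real part (a conjugate pair: the negative imaginary part first).


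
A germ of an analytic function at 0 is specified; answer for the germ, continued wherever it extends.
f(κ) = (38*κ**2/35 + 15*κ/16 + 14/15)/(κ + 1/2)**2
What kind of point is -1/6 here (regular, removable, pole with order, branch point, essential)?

The point is a regular point.

Denominator factors: κ + 1/2 = 1/3 at κ = -1/6 — none vanishes.
So the germ continues analytically to -1/6.


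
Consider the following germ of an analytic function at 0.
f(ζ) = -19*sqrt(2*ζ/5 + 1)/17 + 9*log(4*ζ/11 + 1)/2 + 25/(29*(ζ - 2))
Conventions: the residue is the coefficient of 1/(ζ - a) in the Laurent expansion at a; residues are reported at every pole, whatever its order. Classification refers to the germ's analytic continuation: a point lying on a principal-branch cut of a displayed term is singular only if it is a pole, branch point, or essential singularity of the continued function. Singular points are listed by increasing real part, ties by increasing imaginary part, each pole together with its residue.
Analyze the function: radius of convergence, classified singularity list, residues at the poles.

Radius of convergence at 0: 2.
At -11/4: a logarithmic branch point.
At -5/2: an algebraic (square-root) branch point.
At 2: a pole of order 1; residue 25/29.

Denominator factor (ζ - 2): pole of order 1 at 2, modulus 2.
Branch term (9/2)*log(1 - ζ/(-11/4)): its argument vanishes at ζ = -11/4, a logarithmic branch point, modulus 11/4.
Branch term (-19/17)*sqrt(1 - ζ/(-5/2)): its argument vanishes at ζ = -5/2, a square-root branch point, modulus 5/2.
The radius of convergence is the smallest modulus among the singular points: 2.
The branch terms are analytic at 2 and contribute nothing to the residue; only the rational part matters.
At the order-1 pole 2 set g(ζ) = (ζ - (2))*(rational part) = 25/29.
Simple pole: residue = g(a) at a = 2, which is 25/29.
List the singular points by increasing real part (a conjugate pair: the negative imaginary part first).


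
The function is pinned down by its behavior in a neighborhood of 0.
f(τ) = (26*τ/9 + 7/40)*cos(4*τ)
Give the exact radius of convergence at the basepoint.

The factor cos(4*τ) is entire and contributes no finite singular point.
The polynomial part has no poles.
No finite singular points: the Taylor series at 0 converges everywhere.

The radius of convergence is infinite.


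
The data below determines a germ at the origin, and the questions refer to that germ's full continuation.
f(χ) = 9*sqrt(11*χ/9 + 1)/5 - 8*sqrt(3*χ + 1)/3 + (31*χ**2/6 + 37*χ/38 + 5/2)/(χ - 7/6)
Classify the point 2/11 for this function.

The point is a regular point.

Denominator factors: χ - 7/6 = -65/66 at χ = 2/11 — none vanishes.
Branch term sqrt(1 - χ/(-9/11)): argument at 2/11 is 11/9, nonzero, so 2/11 is not its branch point (a point on a principal cut is still regular for the continued germ).
Branch term sqrt(1 - χ/(-1/3)): argument at 2/11 is 17/11, nonzero, so 2/11 is not its branch point (a point on a principal cut is still regular for the continued germ).
So the germ continues analytically to 2/11.


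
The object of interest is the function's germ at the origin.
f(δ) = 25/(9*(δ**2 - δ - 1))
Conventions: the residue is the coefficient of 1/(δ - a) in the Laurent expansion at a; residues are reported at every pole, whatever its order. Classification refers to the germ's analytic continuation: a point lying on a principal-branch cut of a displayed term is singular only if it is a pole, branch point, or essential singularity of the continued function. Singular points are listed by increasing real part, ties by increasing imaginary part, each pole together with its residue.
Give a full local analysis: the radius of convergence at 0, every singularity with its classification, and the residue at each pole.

Denominator factor (δ**2 - δ - 1): discriminant 5, real irrational roots 1/2 + (1/2)*sqrt(5) and 1/2 - (1/2)*sqrt(5); poles of order 1, moduli 1/2 + (1/2)*sqrt(5) and -1/2 + (1/2)*sqrt(5).
The radius of convergence is the smallest modulus among the singular points: -1/2 + (1/2)*sqrt(5).
The factor δ**2 - δ - 1 splits as (δ - a)(δ - a') with a = 1/2 - (1/2)*sqrt(5), a' = 1/2 + (1/2)*sqrt(5). At the order-1 pole a set g(δ) = (δ - a)*f(δ) = [25/9] / (δ - a').
Simple pole: residue = g(a) at a = 1/2 - (1/2)*sqrt(5), which is -(5/9)*sqrt(5).
The factor δ**2 - δ - 1 splits as (δ - a)(δ - a') with a = 1/2 + (1/2)*sqrt(5), a' = 1/2 - (1/2)*sqrt(5). At the order-1 pole a set g(δ) = (δ - a)*f(δ) = [25/9] / (δ - a').
Simple pole: residue = g(a) at a = 1/2 + (1/2)*sqrt(5), which is (5/9)*sqrt(5).
List the singular points by increasing real part (a conjugate pair: the negative imaginary part first).

Radius of convergence at 0: -1/2 + (1/2)*sqrt(5).
At 1/2 - (1/2)*sqrt(5): a pole of order 1; residue -(5/9)*sqrt(5).
At 1/2 + (1/2)*sqrt(5): a pole of order 1; residue (5/9)*sqrt(5).


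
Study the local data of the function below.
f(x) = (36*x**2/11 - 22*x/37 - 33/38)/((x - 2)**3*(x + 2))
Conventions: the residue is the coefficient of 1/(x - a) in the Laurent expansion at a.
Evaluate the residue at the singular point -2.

At the order-1 pole -2 set g(x) = (x - (-2))*f(x) = (36*x**2/11 - 22*x/37 - 33/38)/(x - 2)**3.
Simple pole: residue = g(a) at a = -2, which is -207425/989824.

The residue is -207425/989824.


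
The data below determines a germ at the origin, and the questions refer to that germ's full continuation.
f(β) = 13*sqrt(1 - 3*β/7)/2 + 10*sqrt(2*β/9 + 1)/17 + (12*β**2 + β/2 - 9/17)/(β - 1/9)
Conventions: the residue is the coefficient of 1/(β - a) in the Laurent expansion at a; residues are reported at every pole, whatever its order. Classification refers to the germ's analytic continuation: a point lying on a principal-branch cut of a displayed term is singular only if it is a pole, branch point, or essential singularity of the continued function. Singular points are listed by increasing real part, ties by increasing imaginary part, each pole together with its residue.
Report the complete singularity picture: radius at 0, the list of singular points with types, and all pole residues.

Denominator factor (β - 1/9): pole of order 1 at 1/9, modulus 1/9.
Branch term (10/17)*sqrt(1 - β/(-9/2)): its argument vanishes at β = -9/2, a square-root branch point, modulus 9/2.
Branch term (13/2)*sqrt(1 - β/(7/3)): its argument vanishes at β = 7/3, a square-root branch point, modulus 7/3.
The radius of convergence is the smallest modulus among the singular points: 1/9.
The branch terms are analytic at 1/9 and contribute nothing to the residue; only the rational part matters.
At the order-1 pole 1/9 set g(β) = (β - (1/9))*(rational part) = 12*β**2 + β/2 - 9/17.
Simple pole: residue = g(a) at a = 1/9, which is -299/918.
List the singular points by increasing real part (a conjugate pair: the negative imaginary part first).

Radius of convergence at 0: 1/9.
At -9/2: an algebraic (square-root) branch point.
At 1/9: a pole of order 1; residue -299/918.
At 7/3: an algebraic (square-root) branch point.


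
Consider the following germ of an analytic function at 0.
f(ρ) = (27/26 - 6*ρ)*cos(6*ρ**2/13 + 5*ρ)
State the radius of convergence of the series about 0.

The radius of convergence is infinite.

The factor cos(6*ρ**2/13 + 5*ρ) is entire and contributes no finite singular point.
The polynomial part has no poles.
No finite singular points: the Taylor series at 0 converges everywhere.


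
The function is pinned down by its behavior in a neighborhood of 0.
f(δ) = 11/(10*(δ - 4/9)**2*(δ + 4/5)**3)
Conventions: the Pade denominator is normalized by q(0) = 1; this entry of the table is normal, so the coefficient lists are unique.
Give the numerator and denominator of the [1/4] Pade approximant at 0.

Taylor coefficients needed (expand at 0): a_0 = 22275/2048, a_1 = 66825/8192, a_2 = 2739825/32768, a_3 = 16060275/131072, a_4 = 137993625/262144, a_5 = 1102545675/1048576.
Write the denominator as Q(δ) = 1 + q1*δ + q2*δ^2 + q3*δ^3 + q4*δ^4. Requiring Q*f - P = O(δ^6) with deg P <= 1 kills the coefficients of δ^2..δ^5 in Q*f:
  δ^2: a_2 + q1*a_1 + q2*a_0 = 0, i.e. 2739825/32768 + (66825/8192)*q1 + (22275/2048)*q2 = 0.
  δ^3: a_3 + q1*a_2 + q2*a_1 + q3*a_0 = 0, i.e. 16060275/131072 + (2739825/32768)*q1 + (66825/8192)*q2 + (22275/2048)*q3 = 0.
  δ^4: a_4 + q1*a_3 + q2*a_2 + q3*a_1 + q4*a_0 = 0, i.e. 137993625/262144 + (16060275/131072)*q1 + (2739825/32768)*q2 + (66825/8192)*q3 + (22275/2048)*q4 = 0.
  δ^5: a_5 + q1*a_4 + q2*a_3 + q3*a_2 + q4*a_1 = 0, i.e. 1102545675/1048576 + (137993625/262144)*q1 + (16060275/131072)*q2 + (2739825/32768)*q3 + (66825/8192)*q4 = 0.
Solving this linear system: q1 = -24/17, q2 = -1803/272, q3 = 155/34, q4 = 65475/4352.
The numerator is Q*f truncated at degree 1: P0 = a_0 = 22275/2048; P1 = a_1 + q1*a_0 = -1002375/139264.

The Pade approximant has numerator coefficients [22275/2048, -1002375/139264]; denominator coefficients [1, -24/17, -1803/272, 155/34, 65475/4352].


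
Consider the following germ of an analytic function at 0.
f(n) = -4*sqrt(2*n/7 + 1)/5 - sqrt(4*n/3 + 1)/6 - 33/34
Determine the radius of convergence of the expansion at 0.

The radius of convergence is 3/4.

Branch term (-4/5)*sqrt(1 - n/(-7/2)): its argument vanishes at n = -7/2, a square-root branch point, modulus 7/2.
Branch term (-1/6)*sqrt(1 - n/(-3/4)): its argument vanishes at n = -3/4, a square-root branch point, modulus 3/4.
The radius of convergence is the smallest modulus among the singular points: 3/4.


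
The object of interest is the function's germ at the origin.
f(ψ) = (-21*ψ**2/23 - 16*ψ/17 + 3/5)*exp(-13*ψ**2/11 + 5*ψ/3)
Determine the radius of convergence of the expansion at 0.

The radius of convergence is infinite.

The factor exp(-13*ψ**2/11 + 5*ψ/3) is entire and contributes no finite singular point.
The polynomial part has no poles.
No finite singular points: the Taylor series at 0 converges everywhere.


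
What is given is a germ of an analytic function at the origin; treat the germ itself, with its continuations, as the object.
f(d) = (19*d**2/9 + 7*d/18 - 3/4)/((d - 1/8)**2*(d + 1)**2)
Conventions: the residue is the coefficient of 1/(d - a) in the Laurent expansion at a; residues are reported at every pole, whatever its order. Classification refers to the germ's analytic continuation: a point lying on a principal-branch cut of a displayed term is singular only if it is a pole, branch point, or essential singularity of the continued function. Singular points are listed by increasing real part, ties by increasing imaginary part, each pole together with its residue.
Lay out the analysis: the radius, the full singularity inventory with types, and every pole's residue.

Denominator factor (d - 1/8)^2: pole of order 2 at 1/8, modulus 1/8.
Denominator factor (d + 1)^2: pole of order 2 at -1, modulus 1.
The radius of convergence is the smallest modulus among the singular points: 1/8.
At the order-2 pole -1 set g(d) = (d - (-1))^2*f(d) = (19*d**2/9 + 7*d/18 - 3/4)/(d - 1/8)**2.
Order-2 pole: residue = g'(a); g'(-1) = -10912/6561, so the residue is -10912/6561.
At the order-2 pole 1/8 set g(d) = (d - (1/8))^2*f(d) = (19*d**2/9 + 7*d/18 - 3/4)/(d + 1)**2.
Order-2 pole: residue = g'(a); g'(1/8) = 10912/6561, so the residue is 10912/6561.
List the singular points by increasing real part (a conjugate pair: the negative imaginary part first).

Radius of convergence at 0: 1/8.
At -1: a pole of order 2; residue -10912/6561.
At 1/8: a pole of order 2; residue 10912/6561.


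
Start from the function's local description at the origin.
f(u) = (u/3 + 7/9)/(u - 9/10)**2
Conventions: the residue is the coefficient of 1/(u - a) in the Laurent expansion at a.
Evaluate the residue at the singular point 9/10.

At the order-2 pole 9/10 set g(u) = (u - (9/10))^2*f(u) = u/3 + 7/9.
Order-2 pole: residue = g'(a); g'(9/10) = 1/3, so the residue is 1/3.

The residue is 1/3.


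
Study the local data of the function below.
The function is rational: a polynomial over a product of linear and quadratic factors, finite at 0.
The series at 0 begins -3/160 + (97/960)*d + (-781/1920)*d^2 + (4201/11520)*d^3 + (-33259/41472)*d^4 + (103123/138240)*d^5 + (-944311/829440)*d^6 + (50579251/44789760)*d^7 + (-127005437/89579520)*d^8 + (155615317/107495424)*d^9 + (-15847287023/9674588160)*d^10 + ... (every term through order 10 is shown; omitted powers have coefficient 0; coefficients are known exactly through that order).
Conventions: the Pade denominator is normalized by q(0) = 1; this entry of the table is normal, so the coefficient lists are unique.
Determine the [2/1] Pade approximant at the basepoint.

The Pade approximant has numerator coefficients [-3/160, 31577/374880, -711193/2249280]; denominator coefficients [1, 4201/4686].

Taylor coefficients needed (read off): a_0 = -3/160, a_1 = 97/960, a_2 = -781/1920, a_3 = 4201/11520.
Write the denominator as Q(d) = 1 + q1*d. Requiring Q*f - P = O(d^4) with deg P <= 2 kills the coefficients of d^3..d^3 in Q*f:
  d^3: a_3 + q1*a_2 = 0, i.e. 4201/11520 + (-781/1920)*q1 = 0.
Solving this linear system: q1 = 4201/4686.
The numerator is Q*f truncated at degree 2: P0 = a_0 = -3/160; P1 = a_1 + q1*a_0 = 31577/374880; P2 = a_2 + q1*a_1 = -711193/2249280.


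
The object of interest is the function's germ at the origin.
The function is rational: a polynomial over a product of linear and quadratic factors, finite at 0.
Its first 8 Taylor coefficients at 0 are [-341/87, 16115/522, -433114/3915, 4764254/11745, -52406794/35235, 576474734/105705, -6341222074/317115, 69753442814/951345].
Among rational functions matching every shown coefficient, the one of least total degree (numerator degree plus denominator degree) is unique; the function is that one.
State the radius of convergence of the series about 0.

The radius of convergence is 3/11.

No rational of total degree below 3 reproduces all 8 coefficients; solving the [2/1] Pade equations on them gives f(β) = (7*β**2/10 + 9*β/2 - 31/29)/(β + 3/11), whose expansion matches every shown term.
Denominator factor (β + 3/11): pole of order 1 at -3/11, modulus 3/11.
The radius of convergence is the smallest modulus among the singular points: 3/11.


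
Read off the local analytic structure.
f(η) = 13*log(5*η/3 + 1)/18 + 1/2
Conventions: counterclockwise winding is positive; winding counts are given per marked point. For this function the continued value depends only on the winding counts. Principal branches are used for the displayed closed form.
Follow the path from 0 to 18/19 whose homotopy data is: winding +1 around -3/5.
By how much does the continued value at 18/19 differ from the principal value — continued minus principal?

The rational part is single-valued and drops out of the difference; each branch term changes only by its own monodromy.
(13/18)*log(1 - η/(-3/5)): each positive loop around -3/5 adds 2*pi*i to the log, so winding +1 contributes (13/18)*(1)*2*pi*i = (13/9)*pi*i.
Summing the contributions at η = 18/19 gives (13/9)*pi*i.

Continued minus principal equals (13/9)*pi*i.


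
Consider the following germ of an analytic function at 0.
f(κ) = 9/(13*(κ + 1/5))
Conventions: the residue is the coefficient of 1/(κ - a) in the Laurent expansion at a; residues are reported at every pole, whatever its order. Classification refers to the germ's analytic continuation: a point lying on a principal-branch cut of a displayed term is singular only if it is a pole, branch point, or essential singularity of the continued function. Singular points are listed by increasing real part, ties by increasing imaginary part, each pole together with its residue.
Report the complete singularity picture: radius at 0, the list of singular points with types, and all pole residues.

Denominator factor (κ + 1/5): pole of order 1 at -1/5, modulus 1/5.
The radius of convergence is the smallest modulus among the singular points: 1/5.
At the order-1 pole -1/5 set g(κ) = (κ - (-1/5))*f(κ) = 9/13.
Simple pole: residue = g(a) at a = -1/5, which is 9/13.

Radius of convergence at 0: 1/5.
At -1/5: a pole of order 1; residue 9/13.


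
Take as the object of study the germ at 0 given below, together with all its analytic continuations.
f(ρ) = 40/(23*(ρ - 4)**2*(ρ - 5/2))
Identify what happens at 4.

The denominator factor ρ - 4 vanishes at 4 and appears to the power 2; the numerator there equals 40/23, nonzero, and no other factor vanishes.
Hence a pole whose order is the multiplicity, 2.

The point is a pole of order 2.


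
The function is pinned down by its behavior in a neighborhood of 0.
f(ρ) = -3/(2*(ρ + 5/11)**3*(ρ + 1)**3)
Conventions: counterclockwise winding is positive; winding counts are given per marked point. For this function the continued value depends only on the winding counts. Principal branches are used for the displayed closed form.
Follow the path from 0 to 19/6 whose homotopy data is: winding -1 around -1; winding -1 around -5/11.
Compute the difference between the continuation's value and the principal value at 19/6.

Continued minus principal equals 0.

The function is rational, hence single-valued: continuing it around any pole returns the same value, so the difference is 0.


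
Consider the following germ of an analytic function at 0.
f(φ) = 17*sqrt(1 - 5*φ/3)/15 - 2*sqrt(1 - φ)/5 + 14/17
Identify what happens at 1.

The term (-2/5)*sqrt(1 - φ/(1)) has argument 1 - 1/(1) = 0 at 1: a square-root (algebraic, two-sheeted) branch point; the remaining terms are analytic or single-valued there.

The point is an algebraic (square-root) branch point.


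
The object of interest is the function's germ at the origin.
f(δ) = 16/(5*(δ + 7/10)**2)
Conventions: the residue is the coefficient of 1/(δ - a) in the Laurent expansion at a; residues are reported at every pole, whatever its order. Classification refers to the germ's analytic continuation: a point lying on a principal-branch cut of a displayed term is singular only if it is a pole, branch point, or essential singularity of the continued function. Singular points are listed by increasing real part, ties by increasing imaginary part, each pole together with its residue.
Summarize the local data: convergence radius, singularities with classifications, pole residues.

Radius of convergence at 0: 7/10.
At -7/10: a pole of order 2; residue 0.

Denominator factor (δ + 7/10)^2: pole of order 2 at -7/10, modulus 7/10.
The radius of convergence is the smallest modulus among the singular points: 7/10.
At the order-2 pole -7/10 set g(δ) = (δ - (-7/10))^2*f(δ) = 16/5.
Order-2 pole: residue = g'(a); g'(-7/10) = 0, so the residue is 0.


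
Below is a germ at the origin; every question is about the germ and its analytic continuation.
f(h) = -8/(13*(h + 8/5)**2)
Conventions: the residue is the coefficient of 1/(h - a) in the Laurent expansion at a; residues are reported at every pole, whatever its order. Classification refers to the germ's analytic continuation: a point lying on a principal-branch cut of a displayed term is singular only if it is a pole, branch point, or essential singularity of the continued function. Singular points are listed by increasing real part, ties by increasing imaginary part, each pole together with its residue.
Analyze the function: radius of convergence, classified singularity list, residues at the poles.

Radius of convergence at 0: 8/5.
At -8/5: a pole of order 2; residue 0.

Denominator factor (h + 8/5)^2: pole of order 2 at -8/5, modulus 8/5.
The radius of convergence is the smallest modulus among the singular points: 8/5.
At the order-2 pole -8/5 set g(h) = (h - (-8/5))^2*f(h) = -8/13.
Order-2 pole: residue = g'(a); g'(-8/5) = 0, so the residue is 0.


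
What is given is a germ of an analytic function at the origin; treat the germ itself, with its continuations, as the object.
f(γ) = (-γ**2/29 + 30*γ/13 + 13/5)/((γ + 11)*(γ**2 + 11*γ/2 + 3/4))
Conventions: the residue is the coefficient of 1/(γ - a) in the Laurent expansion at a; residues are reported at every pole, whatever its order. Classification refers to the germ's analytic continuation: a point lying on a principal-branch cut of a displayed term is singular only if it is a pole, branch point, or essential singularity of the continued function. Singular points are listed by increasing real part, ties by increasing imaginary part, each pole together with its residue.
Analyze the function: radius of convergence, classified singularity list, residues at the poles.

Radius of convergence at 0: 11/4 - (1/4)*sqrt(109).
At -11: a pole of order 1; residue -203256/461825.
At -11/4 - (1/4)*sqrt(109): a pole of order 1; residue 187331/923650 + (1568573/100677850)*sqrt(109).
At -11/4 + (1/4)*sqrt(109): a pole of order 1; residue 187331/923650 - (1568573/100677850)*sqrt(109).

Denominator factor (γ**2 + 11*γ/2 + 3/4): discriminant 109/4, real irrational roots -11/4 + (1/4)*sqrt(109) and -11/4 - (1/4)*sqrt(109); poles of order 1, moduli 11/4 - (1/4)*sqrt(109) and 11/4 + (1/4)*sqrt(109).
Denominator factor (γ + 11): pole of order 1 at -11, modulus 11.
The radius of convergence is the smallest modulus among the singular points: 11/4 - (1/4)*sqrt(109).
At the order-1 pole -11 set g(γ) = (γ - (-11))*f(γ) = (-γ**2/29 + 30*γ/13 + 13/5)/(γ**2 + 11*γ/2 + 3/4).
Simple pole: residue = g(a) at a = -11, which is -203256/461825.
The factor γ**2 + 11*γ/2 + 3/4 splits as (γ - a)(γ - a') with a = -11/4 - (1/4)*sqrt(109), a' = -11/4 + (1/4)*sqrt(109). At the order-1 pole a set g(γ) = (γ - a)*f(γ) = [(-γ**2/29 + 30*γ/13 + 13/5)/(γ + 11)] / (γ - a').
Simple pole: residue = g(a) at a = -11/4 - (1/4)*sqrt(109), which is 187331/923650 + (1568573/100677850)*sqrt(109).
The factor γ**2 + 11*γ/2 + 3/4 splits as (γ - a)(γ - a') with a = -11/4 + (1/4)*sqrt(109), a' = -11/4 - (1/4)*sqrt(109). At the order-1 pole a set g(γ) = (γ - a)*f(γ) = [(-γ**2/29 + 30*γ/13 + 13/5)/(γ + 11)] / (γ - a').
Simple pole: residue = g(a) at a = -11/4 + (1/4)*sqrt(109), which is 187331/923650 - (1568573/100677850)*sqrt(109).
List the singular points by increasing real part (a conjugate pair: the negative imaginary part first).


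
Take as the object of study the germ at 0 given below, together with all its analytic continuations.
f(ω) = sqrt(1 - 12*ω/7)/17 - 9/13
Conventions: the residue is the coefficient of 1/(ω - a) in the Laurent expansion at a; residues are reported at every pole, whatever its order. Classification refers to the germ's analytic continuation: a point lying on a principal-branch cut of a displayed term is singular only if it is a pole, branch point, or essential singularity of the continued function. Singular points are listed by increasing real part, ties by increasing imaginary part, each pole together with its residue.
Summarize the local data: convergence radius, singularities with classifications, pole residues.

Radius of convergence at 0: 7/12.
At 7/12: an algebraic (square-root) branch point.

Branch term (1/17)*sqrt(1 - ω/(7/12)): its argument vanishes at ω = 7/12, a square-root branch point, modulus 7/12.
The radius of convergence is the smallest modulus among the singular points: 7/12.


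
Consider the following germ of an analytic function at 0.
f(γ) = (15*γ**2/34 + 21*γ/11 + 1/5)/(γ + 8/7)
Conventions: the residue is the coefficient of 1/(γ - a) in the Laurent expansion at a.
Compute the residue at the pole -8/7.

At the order-1 pole -8/7 set g(γ) = (γ - (-8/7))*f(γ) = 15*γ**2/34 + 21*γ/11 + 1/5.
Simple pole: residue = g(a) at a = -8/7, which is -64397/45815.

The residue is -64397/45815.


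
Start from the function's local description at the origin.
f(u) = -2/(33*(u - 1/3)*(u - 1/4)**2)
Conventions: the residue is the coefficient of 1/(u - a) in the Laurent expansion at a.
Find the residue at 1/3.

At the order-1 pole 1/3 set g(u) = (u - (1/3))*f(u) = -2/(33*(u - 1/4)**2).
Simple pole: residue = g(a) at a = 1/3, which is -96/11.

The residue is -96/11.


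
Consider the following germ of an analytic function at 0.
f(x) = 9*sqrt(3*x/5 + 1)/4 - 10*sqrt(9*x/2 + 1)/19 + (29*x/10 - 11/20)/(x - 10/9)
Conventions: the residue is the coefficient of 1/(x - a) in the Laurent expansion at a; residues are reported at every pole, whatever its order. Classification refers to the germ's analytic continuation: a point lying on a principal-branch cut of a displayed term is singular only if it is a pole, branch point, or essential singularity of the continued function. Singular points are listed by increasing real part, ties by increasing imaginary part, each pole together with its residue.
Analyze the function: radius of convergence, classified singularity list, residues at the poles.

Radius of convergence at 0: 2/9.
At -5/3: an algebraic (square-root) branch point.
At -2/9: an algebraic (square-root) branch point.
At 10/9: a pole of order 1; residue 481/180.

Denominator factor (x - 10/9): pole of order 1 at 10/9, modulus 10/9.
Branch term (-10/19)*sqrt(1 - x/(-2/9)): its argument vanishes at x = -2/9, a square-root branch point, modulus 2/9.
Branch term (9/4)*sqrt(1 - x/(-5/3)): its argument vanishes at x = -5/3, a square-root branch point, modulus 5/3.
The radius of convergence is the smallest modulus among the singular points: 2/9.
The branch terms are analytic at 10/9 and contribute nothing to the residue; only the rational part matters.
At the order-1 pole 10/9 set g(x) = (x - (10/9))*(rational part) = 29*x/10 - 11/20.
Simple pole: residue = g(a) at a = 10/9, which is 481/180.
List the singular points by increasing real part (a conjugate pair: the negative imaginary part first).


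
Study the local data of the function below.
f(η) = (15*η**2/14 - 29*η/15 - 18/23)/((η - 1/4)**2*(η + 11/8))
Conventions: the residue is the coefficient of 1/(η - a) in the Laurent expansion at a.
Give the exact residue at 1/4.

The residue is -165712/408135.

At the order-2 pole 1/4 set g(η) = (η - (1/4))^2*f(η) = (15*η**2/14 - 29*η/15 - 18/23)/(η + 11/8).
Order-2 pole: residue = g'(a); g'(1/4) = -165712/408135, so the residue is -165712/408135.


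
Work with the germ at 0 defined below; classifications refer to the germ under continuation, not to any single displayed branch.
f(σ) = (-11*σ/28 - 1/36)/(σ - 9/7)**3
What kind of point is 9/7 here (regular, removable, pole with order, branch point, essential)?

The denominator factor σ - 9/7 vanishes at 9/7 and appears to the power 3; the numerator there equals -235/441, nonzero, and no other factor vanishes.
Hence a pole whose order is the multiplicity, 3.

The point is a pole of order 3.


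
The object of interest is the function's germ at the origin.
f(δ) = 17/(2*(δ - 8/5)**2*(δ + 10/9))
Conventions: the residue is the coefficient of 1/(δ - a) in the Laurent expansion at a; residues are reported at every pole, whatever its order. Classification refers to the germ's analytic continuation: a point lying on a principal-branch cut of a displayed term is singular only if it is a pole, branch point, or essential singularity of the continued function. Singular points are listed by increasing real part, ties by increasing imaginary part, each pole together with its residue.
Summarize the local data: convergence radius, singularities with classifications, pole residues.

Radius of convergence at 0: 10/9.
At -10/9: a pole of order 1; residue 34425/29768.
At 8/5: a pole of order 2; residue -34425/29768.

Denominator factor (δ + 10/9): pole of order 1 at -10/9, modulus 10/9.
Denominator factor (δ - 8/5)^2: pole of order 2 at 8/5, modulus 8/5.
The radius of convergence is the smallest modulus among the singular points: 10/9.
At the order-1 pole -10/9 set g(δ) = (δ - (-10/9))*f(δ) = 17/(2*(δ - 8/5)**2).
Simple pole: residue = g(a) at a = -10/9, which is 34425/29768.
At the order-2 pole 8/5 set g(δ) = (δ - (8/5))^2*f(δ) = 17/(2*(δ + 10/9)).
Order-2 pole: residue = g'(a); g'(8/5) = -34425/29768, so the residue is -34425/29768.
List the singular points by increasing real part (a conjugate pair: the negative imaginary part first).


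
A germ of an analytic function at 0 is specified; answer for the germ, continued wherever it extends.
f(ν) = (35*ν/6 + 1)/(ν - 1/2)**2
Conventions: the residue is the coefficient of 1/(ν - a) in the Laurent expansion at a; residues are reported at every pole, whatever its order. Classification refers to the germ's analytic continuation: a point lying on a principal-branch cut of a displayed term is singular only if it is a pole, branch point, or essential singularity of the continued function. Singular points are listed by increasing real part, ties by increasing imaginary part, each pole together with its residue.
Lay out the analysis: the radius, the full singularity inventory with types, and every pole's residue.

Radius of convergence at 0: 1/2.
At 1/2: a pole of order 2; residue 35/6.

Denominator factor (ν - 1/2)^2: pole of order 2 at 1/2, modulus 1/2.
The radius of convergence is the smallest modulus among the singular points: 1/2.
At the order-2 pole 1/2 set g(ν) = (ν - (1/2))^2*f(ν) = 35*ν/6 + 1.
Order-2 pole: residue = g'(a); g'(1/2) = 35/6, so the residue is 35/6.
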